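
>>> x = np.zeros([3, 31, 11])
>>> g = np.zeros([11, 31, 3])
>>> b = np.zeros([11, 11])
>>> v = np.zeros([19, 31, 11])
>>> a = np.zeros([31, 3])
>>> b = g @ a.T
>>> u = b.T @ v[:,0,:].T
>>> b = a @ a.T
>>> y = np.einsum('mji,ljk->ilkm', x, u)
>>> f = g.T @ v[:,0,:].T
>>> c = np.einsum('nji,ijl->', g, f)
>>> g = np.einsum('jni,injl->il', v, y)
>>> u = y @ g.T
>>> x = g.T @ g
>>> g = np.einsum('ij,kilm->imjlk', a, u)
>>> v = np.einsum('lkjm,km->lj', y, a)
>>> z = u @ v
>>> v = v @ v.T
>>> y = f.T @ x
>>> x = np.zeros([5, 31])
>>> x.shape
(5, 31)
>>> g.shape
(31, 11, 3, 19, 11)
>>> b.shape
(31, 31)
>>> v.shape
(11, 11)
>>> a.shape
(31, 3)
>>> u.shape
(11, 31, 19, 11)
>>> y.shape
(19, 31, 3)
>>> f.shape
(3, 31, 19)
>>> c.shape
()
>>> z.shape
(11, 31, 19, 19)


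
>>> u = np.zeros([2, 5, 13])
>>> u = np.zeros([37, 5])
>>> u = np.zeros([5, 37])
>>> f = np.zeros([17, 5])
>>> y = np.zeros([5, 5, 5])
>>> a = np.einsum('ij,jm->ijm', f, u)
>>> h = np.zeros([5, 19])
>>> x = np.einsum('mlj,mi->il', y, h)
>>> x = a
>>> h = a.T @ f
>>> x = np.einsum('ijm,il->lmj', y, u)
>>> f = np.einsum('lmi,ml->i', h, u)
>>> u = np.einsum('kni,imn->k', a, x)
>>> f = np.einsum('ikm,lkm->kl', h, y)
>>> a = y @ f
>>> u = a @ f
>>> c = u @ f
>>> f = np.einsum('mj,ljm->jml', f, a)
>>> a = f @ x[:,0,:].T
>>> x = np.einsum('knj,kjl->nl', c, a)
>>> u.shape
(5, 5, 5)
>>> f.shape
(5, 5, 5)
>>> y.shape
(5, 5, 5)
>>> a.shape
(5, 5, 37)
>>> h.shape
(37, 5, 5)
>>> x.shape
(5, 37)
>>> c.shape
(5, 5, 5)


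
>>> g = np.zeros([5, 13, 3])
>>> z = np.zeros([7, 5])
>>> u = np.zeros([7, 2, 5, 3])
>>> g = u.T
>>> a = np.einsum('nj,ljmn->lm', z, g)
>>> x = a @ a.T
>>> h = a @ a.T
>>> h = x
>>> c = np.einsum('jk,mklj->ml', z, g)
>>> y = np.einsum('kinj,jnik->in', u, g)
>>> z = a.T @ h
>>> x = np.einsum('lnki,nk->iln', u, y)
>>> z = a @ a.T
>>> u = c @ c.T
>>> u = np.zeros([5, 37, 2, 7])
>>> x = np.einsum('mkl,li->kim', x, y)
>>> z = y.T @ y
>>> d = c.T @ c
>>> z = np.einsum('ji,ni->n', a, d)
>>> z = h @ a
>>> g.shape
(3, 5, 2, 7)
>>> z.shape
(3, 2)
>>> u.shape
(5, 37, 2, 7)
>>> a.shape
(3, 2)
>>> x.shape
(7, 5, 3)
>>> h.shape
(3, 3)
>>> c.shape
(3, 2)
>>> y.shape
(2, 5)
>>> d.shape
(2, 2)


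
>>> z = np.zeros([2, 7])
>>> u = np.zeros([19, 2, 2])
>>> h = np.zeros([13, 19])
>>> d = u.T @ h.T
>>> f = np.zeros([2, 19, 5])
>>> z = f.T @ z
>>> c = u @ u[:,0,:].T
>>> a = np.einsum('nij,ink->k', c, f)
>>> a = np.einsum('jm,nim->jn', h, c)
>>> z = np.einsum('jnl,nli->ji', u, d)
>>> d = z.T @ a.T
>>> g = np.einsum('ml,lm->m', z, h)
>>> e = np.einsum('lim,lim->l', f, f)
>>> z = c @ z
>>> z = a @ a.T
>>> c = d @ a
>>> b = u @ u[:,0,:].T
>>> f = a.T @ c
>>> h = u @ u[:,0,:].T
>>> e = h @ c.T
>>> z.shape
(13, 13)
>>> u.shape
(19, 2, 2)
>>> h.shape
(19, 2, 19)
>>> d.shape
(13, 13)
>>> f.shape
(19, 19)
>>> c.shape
(13, 19)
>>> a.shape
(13, 19)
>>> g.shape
(19,)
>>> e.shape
(19, 2, 13)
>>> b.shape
(19, 2, 19)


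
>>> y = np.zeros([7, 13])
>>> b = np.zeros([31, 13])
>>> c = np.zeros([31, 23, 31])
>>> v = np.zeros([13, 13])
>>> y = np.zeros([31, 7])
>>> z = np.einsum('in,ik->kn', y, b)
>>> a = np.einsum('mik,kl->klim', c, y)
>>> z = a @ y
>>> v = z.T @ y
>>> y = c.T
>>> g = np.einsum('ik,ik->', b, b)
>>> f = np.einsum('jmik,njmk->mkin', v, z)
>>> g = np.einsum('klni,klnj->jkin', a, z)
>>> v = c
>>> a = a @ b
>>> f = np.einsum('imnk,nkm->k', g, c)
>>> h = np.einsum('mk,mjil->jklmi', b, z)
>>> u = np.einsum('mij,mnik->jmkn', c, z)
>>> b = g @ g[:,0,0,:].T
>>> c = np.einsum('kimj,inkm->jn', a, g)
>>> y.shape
(31, 23, 31)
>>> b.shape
(7, 31, 31, 7)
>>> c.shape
(13, 31)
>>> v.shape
(31, 23, 31)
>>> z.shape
(31, 7, 23, 7)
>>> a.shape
(31, 7, 23, 13)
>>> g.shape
(7, 31, 31, 23)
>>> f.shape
(23,)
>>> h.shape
(7, 13, 7, 31, 23)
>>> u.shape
(31, 31, 7, 7)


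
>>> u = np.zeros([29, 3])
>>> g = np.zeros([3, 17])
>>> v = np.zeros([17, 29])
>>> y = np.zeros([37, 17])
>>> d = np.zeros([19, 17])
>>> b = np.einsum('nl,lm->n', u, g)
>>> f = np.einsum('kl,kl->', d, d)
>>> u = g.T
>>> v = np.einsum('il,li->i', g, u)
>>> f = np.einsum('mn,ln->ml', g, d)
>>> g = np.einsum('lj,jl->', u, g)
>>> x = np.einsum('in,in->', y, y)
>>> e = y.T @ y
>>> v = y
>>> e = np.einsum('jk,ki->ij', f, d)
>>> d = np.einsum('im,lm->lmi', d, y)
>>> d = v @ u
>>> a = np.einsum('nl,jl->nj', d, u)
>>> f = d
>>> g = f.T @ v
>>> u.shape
(17, 3)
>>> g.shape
(3, 17)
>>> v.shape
(37, 17)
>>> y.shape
(37, 17)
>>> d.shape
(37, 3)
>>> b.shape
(29,)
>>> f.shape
(37, 3)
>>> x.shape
()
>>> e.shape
(17, 3)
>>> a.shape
(37, 17)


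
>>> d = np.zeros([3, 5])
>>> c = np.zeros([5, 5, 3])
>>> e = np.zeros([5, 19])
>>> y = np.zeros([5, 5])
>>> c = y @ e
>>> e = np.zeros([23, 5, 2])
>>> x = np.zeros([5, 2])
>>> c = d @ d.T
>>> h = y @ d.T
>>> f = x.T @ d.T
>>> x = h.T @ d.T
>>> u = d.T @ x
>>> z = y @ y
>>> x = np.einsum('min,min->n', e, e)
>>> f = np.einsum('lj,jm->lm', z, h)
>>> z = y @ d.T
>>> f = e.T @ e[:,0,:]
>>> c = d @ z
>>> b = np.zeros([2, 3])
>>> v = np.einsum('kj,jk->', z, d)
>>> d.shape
(3, 5)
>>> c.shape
(3, 3)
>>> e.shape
(23, 5, 2)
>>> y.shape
(5, 5)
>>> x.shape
(2,)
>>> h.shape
(5, 3)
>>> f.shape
(2, 5, 2)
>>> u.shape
(5, 3)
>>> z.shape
(5, 3)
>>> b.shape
(2, 3)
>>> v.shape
()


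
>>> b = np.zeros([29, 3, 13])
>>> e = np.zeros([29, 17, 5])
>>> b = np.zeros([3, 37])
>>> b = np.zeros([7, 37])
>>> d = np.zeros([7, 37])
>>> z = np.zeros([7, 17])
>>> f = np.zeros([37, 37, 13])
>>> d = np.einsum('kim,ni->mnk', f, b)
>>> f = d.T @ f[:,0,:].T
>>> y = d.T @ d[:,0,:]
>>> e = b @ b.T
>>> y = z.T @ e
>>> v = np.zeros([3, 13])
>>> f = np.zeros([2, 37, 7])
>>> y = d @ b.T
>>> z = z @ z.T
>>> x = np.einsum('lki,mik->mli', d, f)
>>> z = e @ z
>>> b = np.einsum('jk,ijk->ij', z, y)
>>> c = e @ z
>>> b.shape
(13, 7)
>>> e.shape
(7, 7)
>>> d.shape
(13, 7, 37)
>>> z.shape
(7, 7)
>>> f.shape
(2, 37, 7)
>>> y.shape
(13, 7, 7)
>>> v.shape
(3, 13)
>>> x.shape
(2, 13, 37)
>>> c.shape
(7, 7)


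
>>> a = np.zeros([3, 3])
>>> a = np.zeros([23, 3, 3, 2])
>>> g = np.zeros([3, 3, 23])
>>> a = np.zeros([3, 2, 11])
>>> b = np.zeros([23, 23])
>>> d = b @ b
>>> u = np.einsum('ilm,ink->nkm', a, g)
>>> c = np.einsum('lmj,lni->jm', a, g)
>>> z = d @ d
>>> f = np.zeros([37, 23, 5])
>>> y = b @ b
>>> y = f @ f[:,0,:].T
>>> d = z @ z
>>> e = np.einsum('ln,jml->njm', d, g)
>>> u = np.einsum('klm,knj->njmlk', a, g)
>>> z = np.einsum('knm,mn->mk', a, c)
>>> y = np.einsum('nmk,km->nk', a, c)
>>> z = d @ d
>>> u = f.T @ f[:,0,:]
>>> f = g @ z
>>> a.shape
(3, 2, 11)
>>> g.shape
(3, 3, 23)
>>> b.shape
(23, 23)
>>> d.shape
(23, 23)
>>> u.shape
(5, 23, 5)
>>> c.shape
(11, 2)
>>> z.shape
(23, 23)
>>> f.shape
(3, 3, 23)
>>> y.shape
(3, 11)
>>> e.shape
(23, 3, 3)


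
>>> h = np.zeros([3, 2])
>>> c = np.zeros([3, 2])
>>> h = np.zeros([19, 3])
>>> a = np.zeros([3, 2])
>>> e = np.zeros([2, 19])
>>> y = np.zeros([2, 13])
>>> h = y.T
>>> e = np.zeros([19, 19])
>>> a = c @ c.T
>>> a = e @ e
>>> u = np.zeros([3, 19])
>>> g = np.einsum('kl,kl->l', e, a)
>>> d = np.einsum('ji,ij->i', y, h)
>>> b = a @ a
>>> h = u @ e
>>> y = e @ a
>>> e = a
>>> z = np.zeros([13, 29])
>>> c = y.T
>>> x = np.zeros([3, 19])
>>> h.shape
(3, 19)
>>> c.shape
(19, 19)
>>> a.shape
(19, 19)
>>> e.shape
(19, 19)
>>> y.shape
(19, 19)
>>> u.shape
(3, 19)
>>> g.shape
(19,)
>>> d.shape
(13,)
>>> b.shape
(19, 19)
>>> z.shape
(13, 29)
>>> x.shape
(3, 19)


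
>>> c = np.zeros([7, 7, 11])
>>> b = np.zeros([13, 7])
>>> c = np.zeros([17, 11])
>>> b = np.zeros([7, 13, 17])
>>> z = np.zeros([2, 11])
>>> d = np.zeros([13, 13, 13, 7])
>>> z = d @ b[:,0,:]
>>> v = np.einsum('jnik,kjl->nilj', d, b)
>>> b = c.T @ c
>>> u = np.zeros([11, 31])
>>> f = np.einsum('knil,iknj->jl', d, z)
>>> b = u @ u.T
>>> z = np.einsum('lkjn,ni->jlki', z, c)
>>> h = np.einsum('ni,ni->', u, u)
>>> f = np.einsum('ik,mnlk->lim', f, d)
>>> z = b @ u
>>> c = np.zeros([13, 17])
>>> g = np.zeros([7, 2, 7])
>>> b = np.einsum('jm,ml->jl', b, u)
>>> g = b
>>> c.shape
(13, 17)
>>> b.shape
(11, 31)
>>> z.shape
(11, 31)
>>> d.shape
(13, 13, 13, 7)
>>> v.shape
(13, 13, 17, 13)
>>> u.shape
(11, 31)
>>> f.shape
(13, 17, 13)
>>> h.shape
()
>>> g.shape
(11, 31)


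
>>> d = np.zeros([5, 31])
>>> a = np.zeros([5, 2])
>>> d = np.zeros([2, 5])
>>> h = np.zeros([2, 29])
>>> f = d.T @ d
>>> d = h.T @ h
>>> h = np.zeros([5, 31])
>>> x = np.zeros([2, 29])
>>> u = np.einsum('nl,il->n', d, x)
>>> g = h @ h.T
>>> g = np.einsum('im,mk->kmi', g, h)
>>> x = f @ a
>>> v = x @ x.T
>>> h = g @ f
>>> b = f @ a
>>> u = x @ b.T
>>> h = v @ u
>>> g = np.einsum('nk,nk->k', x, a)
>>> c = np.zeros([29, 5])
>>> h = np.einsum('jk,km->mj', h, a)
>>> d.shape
(29, 29)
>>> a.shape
(5, 2)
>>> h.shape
(2, 5)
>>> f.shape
(5, 5)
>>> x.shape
(5, 2)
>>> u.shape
(5, 5)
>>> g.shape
(2,)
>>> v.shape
(5, 5)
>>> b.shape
(5, 2)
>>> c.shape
(29, 5)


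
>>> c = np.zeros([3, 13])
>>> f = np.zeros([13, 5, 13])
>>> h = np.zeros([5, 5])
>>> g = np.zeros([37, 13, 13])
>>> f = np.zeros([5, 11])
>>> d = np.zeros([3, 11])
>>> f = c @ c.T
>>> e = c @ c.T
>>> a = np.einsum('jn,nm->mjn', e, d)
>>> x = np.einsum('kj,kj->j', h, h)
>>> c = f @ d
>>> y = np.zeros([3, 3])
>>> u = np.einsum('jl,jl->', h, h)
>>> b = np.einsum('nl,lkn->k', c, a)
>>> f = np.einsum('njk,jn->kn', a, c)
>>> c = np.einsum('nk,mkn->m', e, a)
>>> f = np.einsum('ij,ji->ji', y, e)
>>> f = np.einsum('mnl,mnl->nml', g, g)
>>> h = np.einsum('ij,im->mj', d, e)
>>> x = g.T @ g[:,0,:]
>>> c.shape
(11,)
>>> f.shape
(13, 37, 13)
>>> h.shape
(3, 11)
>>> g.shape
(37, 13, 13)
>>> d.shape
(3, 11)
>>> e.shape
(3, 3)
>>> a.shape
(11, 3, 3)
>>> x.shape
(13, 13, 13)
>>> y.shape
(3, 3)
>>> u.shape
()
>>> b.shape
(3,)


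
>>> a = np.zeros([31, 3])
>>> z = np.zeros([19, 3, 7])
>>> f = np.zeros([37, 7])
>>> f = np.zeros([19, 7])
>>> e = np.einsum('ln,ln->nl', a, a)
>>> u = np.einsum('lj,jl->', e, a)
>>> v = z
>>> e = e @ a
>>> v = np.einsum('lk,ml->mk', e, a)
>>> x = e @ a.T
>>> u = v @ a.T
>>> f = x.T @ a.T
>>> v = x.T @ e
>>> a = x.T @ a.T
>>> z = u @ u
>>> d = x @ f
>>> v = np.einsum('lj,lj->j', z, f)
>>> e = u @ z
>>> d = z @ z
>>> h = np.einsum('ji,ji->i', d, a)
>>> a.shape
(31, 31)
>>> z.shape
(31, 31)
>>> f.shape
(31, 31)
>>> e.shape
(31, 31)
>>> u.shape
(31, 31)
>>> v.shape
(31,)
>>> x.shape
(3, 31)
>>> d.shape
(31, 31)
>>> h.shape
(31,)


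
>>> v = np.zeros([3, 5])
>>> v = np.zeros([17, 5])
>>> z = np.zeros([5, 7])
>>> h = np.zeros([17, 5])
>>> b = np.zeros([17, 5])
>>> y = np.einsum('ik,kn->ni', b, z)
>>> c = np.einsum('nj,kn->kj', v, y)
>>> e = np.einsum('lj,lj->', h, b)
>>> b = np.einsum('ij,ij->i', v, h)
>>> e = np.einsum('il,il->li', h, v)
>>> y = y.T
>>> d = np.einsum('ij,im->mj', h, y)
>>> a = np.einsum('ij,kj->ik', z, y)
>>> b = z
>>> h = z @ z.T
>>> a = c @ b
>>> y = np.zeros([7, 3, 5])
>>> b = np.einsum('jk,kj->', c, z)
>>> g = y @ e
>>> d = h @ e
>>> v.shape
(17, 5)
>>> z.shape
(5, 7)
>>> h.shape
(5, 5)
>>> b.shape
()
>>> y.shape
(7, 3, 5)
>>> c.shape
(7, 5)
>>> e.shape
(5, 17)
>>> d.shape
(5, 17)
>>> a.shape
(7, 7)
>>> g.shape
(7, 3, 17)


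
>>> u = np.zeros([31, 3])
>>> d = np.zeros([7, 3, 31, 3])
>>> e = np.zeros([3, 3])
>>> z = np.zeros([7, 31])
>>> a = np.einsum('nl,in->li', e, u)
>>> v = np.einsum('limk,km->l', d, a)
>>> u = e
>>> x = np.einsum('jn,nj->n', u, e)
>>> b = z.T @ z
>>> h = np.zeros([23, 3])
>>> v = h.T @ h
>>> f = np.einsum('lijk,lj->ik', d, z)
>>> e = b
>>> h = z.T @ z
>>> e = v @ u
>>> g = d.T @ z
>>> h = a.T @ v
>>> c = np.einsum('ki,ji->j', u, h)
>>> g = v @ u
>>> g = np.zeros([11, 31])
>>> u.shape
(3, 3)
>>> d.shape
(7, 3, 31, 3)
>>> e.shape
(3, 3)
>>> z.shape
(7, 31)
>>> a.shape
(3, 31)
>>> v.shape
(3, 3)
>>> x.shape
(3,)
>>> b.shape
(31, 31)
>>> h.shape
(31, 3)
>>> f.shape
(3, 3)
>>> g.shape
(11, 31)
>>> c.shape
(31,)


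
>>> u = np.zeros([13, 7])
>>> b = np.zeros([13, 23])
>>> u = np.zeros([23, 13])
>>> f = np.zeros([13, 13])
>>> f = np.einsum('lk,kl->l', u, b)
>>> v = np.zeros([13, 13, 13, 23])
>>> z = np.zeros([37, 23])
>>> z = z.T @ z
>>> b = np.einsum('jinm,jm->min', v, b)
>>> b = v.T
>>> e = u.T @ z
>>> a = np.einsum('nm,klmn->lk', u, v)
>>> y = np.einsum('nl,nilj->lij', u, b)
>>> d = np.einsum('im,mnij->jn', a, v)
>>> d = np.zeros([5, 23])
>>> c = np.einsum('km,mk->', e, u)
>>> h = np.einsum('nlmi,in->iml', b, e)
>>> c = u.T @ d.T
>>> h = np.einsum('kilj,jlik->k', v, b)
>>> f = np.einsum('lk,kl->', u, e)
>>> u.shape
(23, 13)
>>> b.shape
(23, 13, 13, 13)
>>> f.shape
()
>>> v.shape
(13, 13, 13, 23)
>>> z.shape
(23, 23)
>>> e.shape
(13, 23)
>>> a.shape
(13, 13)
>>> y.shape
(13, 13, 13)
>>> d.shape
(5, 23)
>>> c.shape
(13, 5)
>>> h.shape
(13,)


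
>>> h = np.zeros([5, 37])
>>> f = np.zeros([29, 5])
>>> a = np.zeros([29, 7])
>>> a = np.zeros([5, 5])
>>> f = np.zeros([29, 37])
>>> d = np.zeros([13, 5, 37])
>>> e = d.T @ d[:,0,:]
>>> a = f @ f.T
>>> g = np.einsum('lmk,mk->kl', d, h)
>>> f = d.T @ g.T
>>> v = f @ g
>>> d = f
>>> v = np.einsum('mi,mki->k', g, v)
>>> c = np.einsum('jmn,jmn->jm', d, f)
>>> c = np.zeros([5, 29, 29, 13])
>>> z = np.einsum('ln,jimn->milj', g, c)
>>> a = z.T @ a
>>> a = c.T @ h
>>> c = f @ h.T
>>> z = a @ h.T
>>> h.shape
(5, 37)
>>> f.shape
(37, 5, 37)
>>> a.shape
(13, 29, 29, 37)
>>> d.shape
(37, 5, 37)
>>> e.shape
(37, 5, 37)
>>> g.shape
(37, 13)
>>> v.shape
(5,)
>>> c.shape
(37, 5, 5)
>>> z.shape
(13, 29, 29, 5)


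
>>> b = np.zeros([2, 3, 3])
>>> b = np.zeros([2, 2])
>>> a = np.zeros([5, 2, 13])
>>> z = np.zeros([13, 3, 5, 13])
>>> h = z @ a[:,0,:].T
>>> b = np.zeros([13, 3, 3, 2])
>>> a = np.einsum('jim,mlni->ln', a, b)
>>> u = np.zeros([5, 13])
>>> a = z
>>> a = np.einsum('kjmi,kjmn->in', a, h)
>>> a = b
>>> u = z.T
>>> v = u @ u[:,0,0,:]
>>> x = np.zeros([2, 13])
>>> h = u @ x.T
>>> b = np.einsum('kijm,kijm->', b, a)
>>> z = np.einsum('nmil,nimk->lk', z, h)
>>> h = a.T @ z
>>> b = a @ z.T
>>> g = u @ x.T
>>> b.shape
(13, 3, 3, 13)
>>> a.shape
(13, 3, 3, 2)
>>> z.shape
(13, 2)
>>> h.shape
(2, 3, 3, 2)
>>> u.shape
(13, 5, 3, 13)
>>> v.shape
(13, 5, 3, 13)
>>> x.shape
(2, 13)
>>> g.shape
(13, 5, 3, 2)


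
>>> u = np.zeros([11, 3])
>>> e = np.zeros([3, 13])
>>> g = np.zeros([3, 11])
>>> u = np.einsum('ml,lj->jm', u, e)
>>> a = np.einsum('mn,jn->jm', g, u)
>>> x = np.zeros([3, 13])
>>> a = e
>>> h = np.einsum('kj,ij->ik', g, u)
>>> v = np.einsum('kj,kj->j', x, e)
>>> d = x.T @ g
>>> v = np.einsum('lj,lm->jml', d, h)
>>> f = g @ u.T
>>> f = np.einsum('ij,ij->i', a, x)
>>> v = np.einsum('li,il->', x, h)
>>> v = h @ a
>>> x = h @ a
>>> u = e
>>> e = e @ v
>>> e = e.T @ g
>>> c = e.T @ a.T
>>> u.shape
(3, 13)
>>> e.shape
(13, 11)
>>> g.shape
(3, 11)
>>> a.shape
(3, 13)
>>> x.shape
(13, 13)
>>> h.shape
(13, 3)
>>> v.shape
(13, 13)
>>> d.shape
(13, 11)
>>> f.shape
(3,)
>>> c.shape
(11, 3)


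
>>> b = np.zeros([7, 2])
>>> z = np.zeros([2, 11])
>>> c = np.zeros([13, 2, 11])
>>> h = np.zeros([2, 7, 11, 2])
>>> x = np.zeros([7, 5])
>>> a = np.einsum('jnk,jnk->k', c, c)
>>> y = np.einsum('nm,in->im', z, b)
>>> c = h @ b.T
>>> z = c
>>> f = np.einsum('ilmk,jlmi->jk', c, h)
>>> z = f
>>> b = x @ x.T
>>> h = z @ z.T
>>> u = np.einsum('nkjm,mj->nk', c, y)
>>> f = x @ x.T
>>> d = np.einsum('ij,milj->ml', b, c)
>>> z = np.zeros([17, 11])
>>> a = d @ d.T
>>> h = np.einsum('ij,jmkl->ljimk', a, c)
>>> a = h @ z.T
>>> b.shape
(7, 7)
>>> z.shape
(17, 11)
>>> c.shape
(2, 7, 11, 7)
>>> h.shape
(7, 2, 2, 7, 11)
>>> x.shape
(7, 5)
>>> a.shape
(7, 2, 2, 7, 17)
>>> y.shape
(7, 11)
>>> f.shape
(7, 7)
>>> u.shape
(2, 7)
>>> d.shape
(2, 11)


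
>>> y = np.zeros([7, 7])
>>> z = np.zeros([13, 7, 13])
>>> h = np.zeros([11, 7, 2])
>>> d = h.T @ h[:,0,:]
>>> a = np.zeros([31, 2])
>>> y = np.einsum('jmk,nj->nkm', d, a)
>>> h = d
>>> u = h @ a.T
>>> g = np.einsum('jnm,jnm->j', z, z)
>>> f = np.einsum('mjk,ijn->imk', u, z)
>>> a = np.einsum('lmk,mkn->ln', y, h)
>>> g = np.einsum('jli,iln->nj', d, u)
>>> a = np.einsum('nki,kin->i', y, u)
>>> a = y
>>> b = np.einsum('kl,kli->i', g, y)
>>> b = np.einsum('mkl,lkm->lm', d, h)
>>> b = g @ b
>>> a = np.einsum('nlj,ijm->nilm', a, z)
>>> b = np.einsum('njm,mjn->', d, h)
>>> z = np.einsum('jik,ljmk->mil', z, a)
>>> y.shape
(31, 2, 7)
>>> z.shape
(2, 7, 31)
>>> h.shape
(2, 7, 2)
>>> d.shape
(2, 7, 2)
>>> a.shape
(31, 13, 2, 13)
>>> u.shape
(2, 7, 31)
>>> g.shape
(31, 2)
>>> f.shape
(13, 2, 31)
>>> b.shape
()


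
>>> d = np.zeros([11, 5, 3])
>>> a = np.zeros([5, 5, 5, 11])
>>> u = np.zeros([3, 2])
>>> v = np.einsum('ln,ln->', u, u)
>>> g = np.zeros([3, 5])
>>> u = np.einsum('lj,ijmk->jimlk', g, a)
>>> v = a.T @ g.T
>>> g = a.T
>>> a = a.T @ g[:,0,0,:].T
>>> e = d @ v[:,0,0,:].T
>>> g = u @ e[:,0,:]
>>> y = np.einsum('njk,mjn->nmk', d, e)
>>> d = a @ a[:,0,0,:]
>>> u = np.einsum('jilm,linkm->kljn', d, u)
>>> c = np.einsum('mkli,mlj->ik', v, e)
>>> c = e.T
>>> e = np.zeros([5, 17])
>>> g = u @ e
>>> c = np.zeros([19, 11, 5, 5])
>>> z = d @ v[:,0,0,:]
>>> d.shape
(11, 5, 5, 11)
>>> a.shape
(11, 5, 5, 11)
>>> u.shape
(3, 5, 11, 5)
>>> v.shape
(11, 5, 5, 3)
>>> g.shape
(3, 5, 11, 17)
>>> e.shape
(5, 17)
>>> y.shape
(11, 11, 3)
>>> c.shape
(19, 11, 5, 5)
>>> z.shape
(11, 5, 5, 3)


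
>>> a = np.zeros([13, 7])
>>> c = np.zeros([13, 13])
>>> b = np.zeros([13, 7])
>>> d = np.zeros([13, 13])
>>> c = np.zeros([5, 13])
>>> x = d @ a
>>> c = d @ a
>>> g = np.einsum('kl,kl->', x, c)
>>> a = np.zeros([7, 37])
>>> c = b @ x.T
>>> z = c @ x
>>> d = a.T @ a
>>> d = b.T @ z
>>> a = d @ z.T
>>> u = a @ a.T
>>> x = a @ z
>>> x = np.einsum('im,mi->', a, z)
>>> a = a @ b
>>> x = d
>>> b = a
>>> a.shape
(7, 7)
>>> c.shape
(13, 13)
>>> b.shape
(7, 7)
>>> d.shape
(7, 7)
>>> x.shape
(7, 7)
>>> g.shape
()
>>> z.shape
(13, 7)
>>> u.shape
(7, 7)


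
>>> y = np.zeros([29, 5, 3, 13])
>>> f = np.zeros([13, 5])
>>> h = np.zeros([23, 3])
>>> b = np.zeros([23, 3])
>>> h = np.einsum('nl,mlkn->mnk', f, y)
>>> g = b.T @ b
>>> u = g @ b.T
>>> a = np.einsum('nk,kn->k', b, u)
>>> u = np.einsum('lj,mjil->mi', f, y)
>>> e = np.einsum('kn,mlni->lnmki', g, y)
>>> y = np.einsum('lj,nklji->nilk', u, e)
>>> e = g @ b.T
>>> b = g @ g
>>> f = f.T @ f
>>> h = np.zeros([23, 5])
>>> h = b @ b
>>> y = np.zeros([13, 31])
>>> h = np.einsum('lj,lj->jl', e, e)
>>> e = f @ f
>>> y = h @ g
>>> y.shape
(23, 3)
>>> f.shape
(5, 5)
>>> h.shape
(23, 3)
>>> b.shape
(3, 3)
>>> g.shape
(3, 3)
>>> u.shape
(29, 3)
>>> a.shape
(3,)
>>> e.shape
(5, 5)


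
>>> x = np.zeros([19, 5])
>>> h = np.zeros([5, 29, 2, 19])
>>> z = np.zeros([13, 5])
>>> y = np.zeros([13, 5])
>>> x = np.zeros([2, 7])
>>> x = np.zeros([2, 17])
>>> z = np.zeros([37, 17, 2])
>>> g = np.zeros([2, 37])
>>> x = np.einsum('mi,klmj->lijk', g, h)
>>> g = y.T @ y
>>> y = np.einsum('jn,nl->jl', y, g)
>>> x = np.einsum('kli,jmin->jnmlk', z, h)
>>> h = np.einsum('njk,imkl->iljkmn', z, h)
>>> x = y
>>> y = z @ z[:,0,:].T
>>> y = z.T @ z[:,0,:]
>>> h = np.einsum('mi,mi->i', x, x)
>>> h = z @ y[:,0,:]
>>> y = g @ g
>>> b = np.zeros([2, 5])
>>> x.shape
(13, 5)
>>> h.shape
(37, 17, 2)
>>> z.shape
(37, 17, 2)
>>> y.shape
(5, 5)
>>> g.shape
(5, 5)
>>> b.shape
(2, 5)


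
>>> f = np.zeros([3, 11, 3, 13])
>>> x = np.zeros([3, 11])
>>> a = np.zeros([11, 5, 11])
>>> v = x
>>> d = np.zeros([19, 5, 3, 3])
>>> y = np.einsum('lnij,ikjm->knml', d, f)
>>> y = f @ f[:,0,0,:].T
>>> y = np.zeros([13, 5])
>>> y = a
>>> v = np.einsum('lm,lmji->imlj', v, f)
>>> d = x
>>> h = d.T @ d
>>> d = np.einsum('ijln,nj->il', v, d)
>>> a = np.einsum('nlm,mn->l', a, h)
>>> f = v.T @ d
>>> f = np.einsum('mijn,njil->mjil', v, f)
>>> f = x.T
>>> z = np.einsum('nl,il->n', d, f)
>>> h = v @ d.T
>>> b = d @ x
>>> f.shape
(11, 3)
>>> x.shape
(3, 11)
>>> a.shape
(5,)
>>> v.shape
(13, 11, 3, 3)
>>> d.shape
(13, 3)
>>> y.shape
(11, 5, 11)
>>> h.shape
(13, 11, 3, 13)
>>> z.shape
(13,)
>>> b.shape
(13, 11)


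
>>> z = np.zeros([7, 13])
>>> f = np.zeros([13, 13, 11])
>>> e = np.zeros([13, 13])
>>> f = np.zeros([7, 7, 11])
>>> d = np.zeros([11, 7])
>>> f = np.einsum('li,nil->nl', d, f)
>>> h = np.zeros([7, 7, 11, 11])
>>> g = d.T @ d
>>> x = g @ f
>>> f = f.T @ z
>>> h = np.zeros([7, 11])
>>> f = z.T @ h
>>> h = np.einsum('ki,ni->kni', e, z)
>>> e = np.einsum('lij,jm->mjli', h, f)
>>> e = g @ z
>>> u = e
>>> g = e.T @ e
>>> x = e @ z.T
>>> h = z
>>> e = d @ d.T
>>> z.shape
(7, 13)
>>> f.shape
(13, 11)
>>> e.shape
(11, 11)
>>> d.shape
(11, 7)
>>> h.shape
(7, 13)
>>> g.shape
(13, 13)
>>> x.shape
(7, 7)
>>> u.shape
(7, 13)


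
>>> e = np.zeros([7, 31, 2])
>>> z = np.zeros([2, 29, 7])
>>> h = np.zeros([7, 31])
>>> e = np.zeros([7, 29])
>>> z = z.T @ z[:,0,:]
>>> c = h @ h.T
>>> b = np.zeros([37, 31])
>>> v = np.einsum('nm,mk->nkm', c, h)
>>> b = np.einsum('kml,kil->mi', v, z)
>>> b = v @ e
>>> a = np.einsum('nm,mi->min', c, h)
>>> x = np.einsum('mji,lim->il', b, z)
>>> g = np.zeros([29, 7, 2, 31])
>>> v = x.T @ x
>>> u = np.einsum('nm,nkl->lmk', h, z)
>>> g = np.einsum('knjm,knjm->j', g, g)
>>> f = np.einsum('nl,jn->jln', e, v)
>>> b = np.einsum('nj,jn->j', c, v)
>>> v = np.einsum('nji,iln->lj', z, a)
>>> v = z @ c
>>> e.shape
(7, 29)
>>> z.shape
(7, 29, 7)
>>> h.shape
(7, 31)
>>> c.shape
(7, 7)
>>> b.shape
(7,)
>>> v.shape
(7, 29, 7)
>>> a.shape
(7, 31, 7)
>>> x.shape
(29, 7)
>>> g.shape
(2,)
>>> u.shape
(7, 31, 29)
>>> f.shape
(7, 29, 7)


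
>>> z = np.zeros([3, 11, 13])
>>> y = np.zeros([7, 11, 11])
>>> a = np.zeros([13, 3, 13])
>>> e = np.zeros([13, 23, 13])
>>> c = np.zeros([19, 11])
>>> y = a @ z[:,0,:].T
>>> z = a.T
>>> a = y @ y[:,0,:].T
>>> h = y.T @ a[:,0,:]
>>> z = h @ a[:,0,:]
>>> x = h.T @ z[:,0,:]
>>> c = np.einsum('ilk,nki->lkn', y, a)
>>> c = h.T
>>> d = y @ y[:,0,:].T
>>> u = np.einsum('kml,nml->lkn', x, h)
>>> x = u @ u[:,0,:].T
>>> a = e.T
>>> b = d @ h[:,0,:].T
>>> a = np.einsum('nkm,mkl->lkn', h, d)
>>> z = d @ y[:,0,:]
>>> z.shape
(13, 3, 3)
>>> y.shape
(13, 3, 3)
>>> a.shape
(13, 3, 3)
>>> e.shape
(13, 23, 13)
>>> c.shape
(13, 3, 3)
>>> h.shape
(3, 3, 13)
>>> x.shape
(13, 13, 13)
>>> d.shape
(13, 3, 13)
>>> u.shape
(13, 13, 3)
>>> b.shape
(13, 3, 3)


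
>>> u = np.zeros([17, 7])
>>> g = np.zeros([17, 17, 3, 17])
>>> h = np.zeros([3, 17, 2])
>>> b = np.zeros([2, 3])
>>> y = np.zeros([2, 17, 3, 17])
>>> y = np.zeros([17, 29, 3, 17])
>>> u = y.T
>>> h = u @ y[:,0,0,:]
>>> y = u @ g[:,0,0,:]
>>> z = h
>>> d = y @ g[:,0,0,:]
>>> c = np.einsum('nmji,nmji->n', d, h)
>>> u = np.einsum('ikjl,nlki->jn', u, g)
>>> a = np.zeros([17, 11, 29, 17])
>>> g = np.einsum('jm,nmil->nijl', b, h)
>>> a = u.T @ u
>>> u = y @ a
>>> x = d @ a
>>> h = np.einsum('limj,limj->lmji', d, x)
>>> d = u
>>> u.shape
(17, 3, 29, 17)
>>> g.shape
(17, 29, 2, 17)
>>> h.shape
(17, 29, 17, 3)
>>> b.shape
(2, 3)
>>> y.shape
(17, 3, 29, 17)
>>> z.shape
(17, 3, 29, 17)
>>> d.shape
(17, 3, 29, 17)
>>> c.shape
(17,)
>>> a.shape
(17, 17)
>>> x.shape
(17, 3, 29, 17)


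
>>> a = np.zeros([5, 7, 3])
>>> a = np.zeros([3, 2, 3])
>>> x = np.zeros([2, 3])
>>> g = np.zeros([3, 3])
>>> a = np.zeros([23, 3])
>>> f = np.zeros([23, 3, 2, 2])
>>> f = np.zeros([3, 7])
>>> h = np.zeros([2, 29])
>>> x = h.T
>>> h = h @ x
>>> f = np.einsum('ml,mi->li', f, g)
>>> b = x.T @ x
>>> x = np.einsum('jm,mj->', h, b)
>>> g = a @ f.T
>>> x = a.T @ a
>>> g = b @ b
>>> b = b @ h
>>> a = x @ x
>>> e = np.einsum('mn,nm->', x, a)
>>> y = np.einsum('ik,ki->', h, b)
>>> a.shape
(3, 3)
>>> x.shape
(3, 3)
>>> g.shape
(2, 2)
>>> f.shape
(7, 3)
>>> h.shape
(2, 2)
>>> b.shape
(2, 2)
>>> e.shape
()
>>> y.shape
()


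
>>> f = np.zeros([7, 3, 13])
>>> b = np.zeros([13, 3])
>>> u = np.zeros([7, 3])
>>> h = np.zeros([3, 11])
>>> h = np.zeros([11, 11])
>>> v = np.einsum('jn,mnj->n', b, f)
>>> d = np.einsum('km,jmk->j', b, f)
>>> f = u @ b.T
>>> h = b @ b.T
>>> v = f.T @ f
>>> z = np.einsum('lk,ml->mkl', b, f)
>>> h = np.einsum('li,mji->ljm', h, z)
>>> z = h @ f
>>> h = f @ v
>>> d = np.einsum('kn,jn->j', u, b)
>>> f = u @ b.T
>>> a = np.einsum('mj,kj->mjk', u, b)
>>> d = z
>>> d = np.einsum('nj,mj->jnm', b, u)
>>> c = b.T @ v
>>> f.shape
(7, 13)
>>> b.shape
(13, 3)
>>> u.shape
(7, 3)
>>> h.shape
(7, 13)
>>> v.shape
(13, 13)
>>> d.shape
(3, 13, 7)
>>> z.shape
(13, 3, 13)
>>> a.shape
(7, 3, 13)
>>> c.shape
(3, 13)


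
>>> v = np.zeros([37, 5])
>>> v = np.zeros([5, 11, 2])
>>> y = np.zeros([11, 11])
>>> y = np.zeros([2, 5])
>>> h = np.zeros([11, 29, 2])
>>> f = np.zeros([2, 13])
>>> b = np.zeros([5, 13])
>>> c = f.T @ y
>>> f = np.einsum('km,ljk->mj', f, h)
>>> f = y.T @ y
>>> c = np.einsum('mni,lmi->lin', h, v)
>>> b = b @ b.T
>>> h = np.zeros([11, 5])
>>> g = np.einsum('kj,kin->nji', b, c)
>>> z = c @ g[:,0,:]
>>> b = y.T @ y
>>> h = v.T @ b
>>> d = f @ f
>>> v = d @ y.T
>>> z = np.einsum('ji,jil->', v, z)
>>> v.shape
(5, 2)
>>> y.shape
(2, 5)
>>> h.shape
(2, 11, 5)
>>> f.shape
(5, 5)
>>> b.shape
(5, 5)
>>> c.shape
(5, 2, 29)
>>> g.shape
(29, 5, 2)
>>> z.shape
()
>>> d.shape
(5, 5)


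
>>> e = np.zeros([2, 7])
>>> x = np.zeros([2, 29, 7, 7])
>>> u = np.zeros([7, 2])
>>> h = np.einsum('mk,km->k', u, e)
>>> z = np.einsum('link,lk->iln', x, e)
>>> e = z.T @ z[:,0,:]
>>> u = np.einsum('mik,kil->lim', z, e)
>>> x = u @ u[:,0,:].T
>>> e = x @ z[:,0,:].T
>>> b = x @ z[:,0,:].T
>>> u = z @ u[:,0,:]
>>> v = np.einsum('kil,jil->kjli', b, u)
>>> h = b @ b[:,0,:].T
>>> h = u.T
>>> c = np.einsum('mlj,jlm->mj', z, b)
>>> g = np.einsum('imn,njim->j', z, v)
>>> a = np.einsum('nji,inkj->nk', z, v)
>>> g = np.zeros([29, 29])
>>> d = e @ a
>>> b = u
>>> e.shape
(7, 2, 29)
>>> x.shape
(7, 2, 7)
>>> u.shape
(29, 2, 29)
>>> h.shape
(29, 2, 29)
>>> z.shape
(29, 2, 7)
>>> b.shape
(29, 2, 29)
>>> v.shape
(7, 29, 29, 2)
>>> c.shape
(29, 7)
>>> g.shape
(29, 29)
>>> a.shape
(29, 29)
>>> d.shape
(7, 2, 29)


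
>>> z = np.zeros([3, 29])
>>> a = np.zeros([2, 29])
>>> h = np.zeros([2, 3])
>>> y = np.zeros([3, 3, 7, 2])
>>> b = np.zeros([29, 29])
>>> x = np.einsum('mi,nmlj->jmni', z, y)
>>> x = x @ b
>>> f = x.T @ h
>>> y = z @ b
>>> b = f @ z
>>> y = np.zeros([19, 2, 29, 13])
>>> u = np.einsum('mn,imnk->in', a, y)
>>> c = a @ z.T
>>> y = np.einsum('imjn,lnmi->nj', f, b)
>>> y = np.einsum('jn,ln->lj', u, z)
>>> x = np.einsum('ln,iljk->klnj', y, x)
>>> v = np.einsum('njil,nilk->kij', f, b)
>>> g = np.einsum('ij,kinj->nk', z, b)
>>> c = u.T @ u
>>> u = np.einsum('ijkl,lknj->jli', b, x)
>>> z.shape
(3, 29)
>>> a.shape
(2, 29)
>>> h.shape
(2, 3)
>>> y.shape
(3, 19)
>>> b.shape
(29, 3, 3, 29)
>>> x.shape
(29, 3, 19, 3)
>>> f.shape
(29, 3, 3, 3)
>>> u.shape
(3, 29, 29)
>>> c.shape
(29, 29)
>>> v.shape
(29, 3, 3)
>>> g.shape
(3, 29)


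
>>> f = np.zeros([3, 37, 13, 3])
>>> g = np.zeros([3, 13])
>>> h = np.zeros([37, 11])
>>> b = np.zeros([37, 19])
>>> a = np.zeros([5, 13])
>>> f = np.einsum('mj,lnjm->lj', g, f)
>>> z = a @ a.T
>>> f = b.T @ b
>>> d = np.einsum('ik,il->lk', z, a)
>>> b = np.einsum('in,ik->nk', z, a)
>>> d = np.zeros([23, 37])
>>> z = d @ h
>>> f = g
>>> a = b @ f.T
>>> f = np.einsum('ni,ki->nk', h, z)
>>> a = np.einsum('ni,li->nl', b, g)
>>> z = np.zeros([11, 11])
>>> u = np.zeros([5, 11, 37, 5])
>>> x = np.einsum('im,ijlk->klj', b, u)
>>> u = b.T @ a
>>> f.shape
(37, 23)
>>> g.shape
(3, 13)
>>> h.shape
(37, 11)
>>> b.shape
(5, 13)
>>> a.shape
(5, 3)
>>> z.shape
(11, 11)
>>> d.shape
(23, 37)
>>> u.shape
(13, 3)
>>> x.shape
(5, 37, 11)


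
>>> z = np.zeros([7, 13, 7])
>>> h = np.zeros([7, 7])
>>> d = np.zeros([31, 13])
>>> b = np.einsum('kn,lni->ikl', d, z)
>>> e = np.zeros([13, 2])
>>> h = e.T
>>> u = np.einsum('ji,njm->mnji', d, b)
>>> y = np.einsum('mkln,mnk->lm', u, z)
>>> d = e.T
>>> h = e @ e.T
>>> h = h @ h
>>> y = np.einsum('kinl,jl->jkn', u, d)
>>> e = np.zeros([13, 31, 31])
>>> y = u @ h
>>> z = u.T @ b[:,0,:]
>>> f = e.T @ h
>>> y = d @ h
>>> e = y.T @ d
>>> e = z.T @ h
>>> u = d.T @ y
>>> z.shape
(13, 31, 7, 7)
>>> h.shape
(13, 13)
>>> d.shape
(2, 13)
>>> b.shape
(7, 31, 7)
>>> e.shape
(7, 7, 31, 13)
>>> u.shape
(13, 13)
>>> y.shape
(2, 13)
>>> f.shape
(31, 31, 13)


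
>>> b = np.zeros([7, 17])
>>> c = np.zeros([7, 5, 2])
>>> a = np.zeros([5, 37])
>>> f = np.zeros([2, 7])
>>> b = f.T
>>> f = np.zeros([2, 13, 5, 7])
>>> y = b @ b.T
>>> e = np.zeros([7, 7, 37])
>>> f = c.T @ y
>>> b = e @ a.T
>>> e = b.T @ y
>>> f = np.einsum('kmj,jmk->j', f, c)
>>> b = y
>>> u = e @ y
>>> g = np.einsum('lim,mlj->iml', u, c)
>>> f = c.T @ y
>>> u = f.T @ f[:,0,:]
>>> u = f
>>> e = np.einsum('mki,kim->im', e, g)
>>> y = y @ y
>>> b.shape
(7, 7)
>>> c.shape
(7, 5, 2)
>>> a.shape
(5, 37)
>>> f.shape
(2, 5, 7)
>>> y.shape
(7, 7)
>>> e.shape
(7, 5)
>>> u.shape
(2, 5, 7)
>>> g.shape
(7, 7, 5)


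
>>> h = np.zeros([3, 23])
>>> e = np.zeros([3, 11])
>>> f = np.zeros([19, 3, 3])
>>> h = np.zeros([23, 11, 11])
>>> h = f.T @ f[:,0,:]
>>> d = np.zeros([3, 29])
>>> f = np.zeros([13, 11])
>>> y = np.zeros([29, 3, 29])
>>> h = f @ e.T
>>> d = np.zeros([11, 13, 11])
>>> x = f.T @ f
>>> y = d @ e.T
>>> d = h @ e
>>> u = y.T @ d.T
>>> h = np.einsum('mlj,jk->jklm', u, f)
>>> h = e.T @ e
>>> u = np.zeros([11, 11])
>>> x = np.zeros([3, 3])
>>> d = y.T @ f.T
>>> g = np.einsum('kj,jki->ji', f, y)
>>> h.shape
(11, 11)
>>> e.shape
(3, 11)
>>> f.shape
(13, 11)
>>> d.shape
(3, 13, 13)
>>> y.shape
(11, 13, 3)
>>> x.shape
(3, 3)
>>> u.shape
(11, 11)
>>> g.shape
(11, 3)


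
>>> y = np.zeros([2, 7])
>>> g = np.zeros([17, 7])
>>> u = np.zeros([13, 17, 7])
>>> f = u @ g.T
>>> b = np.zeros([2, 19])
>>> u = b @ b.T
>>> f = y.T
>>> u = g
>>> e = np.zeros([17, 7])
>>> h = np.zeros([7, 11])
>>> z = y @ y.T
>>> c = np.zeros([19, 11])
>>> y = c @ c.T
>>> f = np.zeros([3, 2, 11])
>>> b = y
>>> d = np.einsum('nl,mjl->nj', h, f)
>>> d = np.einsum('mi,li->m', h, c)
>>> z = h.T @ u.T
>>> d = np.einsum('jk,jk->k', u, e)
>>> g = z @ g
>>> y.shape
(19, 19)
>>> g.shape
(11, 7)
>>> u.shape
(17, 7)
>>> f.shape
(3, 2, 11)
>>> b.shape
(19, 19)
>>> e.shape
(17, 7)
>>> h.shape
(7, 11)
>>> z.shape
(11, 17)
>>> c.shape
(19, 11)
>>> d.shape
(7,)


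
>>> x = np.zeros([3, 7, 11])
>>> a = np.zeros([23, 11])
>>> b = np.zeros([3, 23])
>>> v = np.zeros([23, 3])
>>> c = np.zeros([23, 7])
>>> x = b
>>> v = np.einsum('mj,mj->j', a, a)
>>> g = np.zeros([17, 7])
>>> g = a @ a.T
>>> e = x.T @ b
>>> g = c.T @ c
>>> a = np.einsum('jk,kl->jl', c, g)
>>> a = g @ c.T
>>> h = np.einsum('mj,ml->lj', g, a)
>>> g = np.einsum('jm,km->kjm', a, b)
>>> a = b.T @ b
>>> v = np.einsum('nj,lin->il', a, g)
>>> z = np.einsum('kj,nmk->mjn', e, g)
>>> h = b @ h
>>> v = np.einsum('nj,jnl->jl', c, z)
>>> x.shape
(3, 23)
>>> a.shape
(23, 23)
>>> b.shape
(3, 23)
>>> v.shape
(7, 3)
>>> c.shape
(23, 7)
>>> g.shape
(3, 7, 23)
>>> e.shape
(23, 23)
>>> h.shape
(3, 7)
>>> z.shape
(7, 23, 3)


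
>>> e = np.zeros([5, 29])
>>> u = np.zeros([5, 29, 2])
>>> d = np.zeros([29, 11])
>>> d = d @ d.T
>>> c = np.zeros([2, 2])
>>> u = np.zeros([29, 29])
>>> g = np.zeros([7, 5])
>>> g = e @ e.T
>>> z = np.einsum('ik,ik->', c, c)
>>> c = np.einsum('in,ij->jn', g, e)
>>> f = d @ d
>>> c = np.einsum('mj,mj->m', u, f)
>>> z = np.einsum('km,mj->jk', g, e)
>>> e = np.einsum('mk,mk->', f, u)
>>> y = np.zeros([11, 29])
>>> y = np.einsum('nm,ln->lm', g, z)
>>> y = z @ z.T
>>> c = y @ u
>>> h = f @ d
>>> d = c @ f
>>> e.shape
()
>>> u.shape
(29, 29)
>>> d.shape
(29, 29)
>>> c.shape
(29, 29)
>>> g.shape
(5, 5)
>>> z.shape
(29, 5)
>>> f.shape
(29, 29)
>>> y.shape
(29, 29)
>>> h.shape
(29, 29)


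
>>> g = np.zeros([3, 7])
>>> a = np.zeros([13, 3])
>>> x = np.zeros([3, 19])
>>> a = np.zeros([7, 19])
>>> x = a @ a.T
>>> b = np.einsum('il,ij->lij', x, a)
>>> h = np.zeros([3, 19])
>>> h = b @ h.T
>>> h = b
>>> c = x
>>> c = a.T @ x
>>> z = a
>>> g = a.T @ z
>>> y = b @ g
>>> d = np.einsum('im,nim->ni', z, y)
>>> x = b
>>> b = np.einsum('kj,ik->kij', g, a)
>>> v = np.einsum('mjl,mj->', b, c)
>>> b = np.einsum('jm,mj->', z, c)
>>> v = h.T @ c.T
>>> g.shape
(19, 19)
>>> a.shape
(7, 19)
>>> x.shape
(7, 7, 19)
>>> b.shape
()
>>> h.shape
(7, 7, 19)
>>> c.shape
(19, 7)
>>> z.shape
(7, 19)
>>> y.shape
(7, 7, 19)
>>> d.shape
(7, 7)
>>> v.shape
(19, 7, 19)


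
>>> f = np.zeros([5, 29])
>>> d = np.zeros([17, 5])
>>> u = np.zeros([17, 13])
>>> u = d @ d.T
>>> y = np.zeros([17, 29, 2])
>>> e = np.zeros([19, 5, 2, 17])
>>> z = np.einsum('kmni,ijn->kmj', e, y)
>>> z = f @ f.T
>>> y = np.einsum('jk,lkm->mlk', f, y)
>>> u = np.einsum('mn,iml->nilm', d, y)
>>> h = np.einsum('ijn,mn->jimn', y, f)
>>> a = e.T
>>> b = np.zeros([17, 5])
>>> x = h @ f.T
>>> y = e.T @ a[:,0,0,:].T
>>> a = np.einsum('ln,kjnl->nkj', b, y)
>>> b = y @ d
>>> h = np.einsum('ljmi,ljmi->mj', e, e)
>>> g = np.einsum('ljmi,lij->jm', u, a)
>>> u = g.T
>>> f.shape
(5, 29)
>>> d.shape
(17, 5)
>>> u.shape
(29, 2)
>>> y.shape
(17, 2, 5, 17)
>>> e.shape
(19, 5, 2, 17)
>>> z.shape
(5, 5)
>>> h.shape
(2, 5)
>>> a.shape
(5, 17, 2)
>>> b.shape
(17, 2, 5, 5)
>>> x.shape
(17, 2, 5, 5)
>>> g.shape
(2, 29)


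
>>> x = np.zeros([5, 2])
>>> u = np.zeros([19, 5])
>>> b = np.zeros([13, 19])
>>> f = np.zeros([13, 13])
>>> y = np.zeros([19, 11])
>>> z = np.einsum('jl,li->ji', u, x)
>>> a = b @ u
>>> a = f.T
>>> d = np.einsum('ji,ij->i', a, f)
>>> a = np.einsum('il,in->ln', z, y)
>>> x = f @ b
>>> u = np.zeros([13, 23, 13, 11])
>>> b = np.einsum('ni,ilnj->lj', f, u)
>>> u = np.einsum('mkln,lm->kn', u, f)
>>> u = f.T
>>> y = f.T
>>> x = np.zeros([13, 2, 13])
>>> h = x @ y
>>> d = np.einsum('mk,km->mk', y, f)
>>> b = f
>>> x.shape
(13, 2, 13)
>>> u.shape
(13, 13)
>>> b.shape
(13, 13)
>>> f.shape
(13, 13)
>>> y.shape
(13, 13)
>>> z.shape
(19, 2)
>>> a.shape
(2, 11)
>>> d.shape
(13, 13)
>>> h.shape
(13, 2, 13)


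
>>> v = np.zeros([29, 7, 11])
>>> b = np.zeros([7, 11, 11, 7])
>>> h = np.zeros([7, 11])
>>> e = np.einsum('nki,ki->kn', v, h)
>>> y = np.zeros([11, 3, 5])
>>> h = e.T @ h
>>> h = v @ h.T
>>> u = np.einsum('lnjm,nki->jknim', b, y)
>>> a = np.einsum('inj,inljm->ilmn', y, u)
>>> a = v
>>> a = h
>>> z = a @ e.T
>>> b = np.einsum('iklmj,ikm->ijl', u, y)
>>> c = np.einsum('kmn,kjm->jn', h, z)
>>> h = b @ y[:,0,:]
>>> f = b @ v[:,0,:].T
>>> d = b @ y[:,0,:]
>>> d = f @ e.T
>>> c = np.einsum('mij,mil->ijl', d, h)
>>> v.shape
(29, 7, 11)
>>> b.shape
(11, 7, 11)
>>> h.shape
(11, 7, 5)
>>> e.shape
(7, 29)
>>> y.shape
(11, 3, 5)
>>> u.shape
(11, 3, 11, 5, 7)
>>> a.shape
(29, 7, 29)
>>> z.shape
(29, 7, 7)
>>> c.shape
(7, 7, 5)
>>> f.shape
(11, 7, 29)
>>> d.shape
(11, 7, 7)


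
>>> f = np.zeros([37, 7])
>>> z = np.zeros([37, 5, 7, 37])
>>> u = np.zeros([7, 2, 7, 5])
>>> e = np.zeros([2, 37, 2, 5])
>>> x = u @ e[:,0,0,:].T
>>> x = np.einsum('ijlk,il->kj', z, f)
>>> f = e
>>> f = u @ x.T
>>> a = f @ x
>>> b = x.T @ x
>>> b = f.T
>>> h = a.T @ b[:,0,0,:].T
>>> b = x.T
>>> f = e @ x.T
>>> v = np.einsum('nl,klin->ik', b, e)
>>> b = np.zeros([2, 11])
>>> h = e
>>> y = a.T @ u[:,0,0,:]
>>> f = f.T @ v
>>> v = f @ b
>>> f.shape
(37, 2, 37, 2)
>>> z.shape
(37, 5, 7, 37)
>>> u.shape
(7, 2, 7, 5)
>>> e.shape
(2, 37, 2, 5)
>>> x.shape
(37, 5)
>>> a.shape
(7, 2, 7, 5)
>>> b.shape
(2, 11)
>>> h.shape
(2, 37, 2, 5)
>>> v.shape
(37, 2, 37, 11)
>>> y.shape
(5, 7, 2, 5)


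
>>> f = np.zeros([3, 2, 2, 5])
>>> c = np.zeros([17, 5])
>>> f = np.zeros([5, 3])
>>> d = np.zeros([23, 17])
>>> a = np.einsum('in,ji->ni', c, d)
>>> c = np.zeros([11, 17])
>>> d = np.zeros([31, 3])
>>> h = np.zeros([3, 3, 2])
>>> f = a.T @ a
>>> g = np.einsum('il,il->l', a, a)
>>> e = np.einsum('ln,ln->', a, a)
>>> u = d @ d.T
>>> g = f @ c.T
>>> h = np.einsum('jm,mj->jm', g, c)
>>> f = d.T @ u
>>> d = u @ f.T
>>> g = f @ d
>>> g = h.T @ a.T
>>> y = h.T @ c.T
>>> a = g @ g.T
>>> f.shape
(3, 31)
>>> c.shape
(11, 17)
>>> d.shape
(31, 3)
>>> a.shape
(11, 11)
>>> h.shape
(17, 11)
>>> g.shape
(11, 5)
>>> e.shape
()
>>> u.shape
(31, 31)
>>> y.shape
(11, 11)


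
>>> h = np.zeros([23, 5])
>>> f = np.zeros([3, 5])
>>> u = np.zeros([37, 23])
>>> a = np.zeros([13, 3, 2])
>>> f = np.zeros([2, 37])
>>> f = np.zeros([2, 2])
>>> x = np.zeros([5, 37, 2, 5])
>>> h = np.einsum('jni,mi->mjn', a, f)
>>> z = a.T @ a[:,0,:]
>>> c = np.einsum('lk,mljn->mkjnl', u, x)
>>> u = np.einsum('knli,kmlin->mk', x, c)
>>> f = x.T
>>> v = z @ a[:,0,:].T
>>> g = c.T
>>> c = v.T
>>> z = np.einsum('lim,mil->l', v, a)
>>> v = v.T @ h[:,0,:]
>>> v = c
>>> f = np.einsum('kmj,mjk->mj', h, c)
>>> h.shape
(2, 13, 3)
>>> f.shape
(13, 3)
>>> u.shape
(23, 5)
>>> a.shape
(13, 3, 2)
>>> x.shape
(5, 37, 2, 5)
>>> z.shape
(2,)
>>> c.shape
(13, 3, 2)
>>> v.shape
(13, 3, 2)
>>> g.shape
(37, 5, 2, 23, 5)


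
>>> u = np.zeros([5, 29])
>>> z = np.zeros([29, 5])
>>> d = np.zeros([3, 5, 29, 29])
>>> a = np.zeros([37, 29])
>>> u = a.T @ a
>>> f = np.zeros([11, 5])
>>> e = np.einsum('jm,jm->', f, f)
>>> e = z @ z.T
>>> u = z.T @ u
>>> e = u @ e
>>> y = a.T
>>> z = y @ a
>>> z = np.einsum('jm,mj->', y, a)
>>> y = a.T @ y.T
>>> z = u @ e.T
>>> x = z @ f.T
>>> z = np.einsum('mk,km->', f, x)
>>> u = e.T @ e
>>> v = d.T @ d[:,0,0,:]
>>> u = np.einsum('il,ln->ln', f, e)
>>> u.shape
(5, 29)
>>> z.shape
()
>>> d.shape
(3, 5, 29, 29)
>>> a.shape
(37, 29)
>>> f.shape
(11, 5)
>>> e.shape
(5, 29)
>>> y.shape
(29, 29)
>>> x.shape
(5, 11)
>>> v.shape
(29, 29, 5, 29)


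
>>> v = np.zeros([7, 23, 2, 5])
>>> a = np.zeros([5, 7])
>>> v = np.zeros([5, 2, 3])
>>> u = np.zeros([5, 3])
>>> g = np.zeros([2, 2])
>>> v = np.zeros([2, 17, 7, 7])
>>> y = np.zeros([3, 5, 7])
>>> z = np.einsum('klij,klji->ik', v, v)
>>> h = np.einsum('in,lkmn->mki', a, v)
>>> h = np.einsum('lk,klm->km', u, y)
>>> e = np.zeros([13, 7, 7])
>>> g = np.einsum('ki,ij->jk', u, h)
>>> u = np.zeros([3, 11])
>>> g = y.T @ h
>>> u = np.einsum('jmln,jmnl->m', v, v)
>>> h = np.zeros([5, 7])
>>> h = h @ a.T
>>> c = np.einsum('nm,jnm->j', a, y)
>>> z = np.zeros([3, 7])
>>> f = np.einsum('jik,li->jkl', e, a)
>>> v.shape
(2, 17, 7, 7)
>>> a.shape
(5, 7)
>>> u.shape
(17,)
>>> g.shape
(7, 5, 7)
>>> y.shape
(3, 5, 7)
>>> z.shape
(3, 7)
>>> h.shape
(5, 5)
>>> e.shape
(13, 7, 7)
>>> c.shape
(3,)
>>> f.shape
(13, 7, 5)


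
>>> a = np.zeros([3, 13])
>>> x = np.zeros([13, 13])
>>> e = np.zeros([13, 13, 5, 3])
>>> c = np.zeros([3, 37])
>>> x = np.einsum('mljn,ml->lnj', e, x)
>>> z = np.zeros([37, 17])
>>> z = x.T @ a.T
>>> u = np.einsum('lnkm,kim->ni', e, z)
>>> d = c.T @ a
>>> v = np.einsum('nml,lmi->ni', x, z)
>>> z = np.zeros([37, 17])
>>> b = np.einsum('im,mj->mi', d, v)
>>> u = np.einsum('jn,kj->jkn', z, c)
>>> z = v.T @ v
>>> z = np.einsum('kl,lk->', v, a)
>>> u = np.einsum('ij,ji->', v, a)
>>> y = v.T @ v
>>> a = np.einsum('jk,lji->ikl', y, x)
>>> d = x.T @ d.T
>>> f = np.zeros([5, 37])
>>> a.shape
(5, 3, 13)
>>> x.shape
(13, 3, 5)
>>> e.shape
(13, 13, 5, 3)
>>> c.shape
(3, 37)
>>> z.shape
()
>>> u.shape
()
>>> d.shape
(5, 3, 37)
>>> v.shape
(13, 3)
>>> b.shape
(13, 37)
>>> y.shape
(3, 3)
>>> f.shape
(5, 37)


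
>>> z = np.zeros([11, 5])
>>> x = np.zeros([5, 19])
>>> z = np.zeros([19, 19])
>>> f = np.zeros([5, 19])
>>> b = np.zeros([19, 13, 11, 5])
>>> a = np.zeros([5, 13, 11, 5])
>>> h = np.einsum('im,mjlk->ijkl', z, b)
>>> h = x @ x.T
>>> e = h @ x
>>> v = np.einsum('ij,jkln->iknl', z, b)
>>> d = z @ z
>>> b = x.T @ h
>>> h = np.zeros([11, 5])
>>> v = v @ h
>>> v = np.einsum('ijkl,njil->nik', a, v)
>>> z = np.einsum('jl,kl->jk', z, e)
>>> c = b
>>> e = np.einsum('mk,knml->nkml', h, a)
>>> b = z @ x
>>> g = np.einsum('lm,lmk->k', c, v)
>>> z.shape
(19, 5)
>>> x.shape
(5, 19)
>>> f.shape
(5, 19)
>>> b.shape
(19, 19)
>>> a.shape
(5, 13, 11, 5)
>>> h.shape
(11, 5)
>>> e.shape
(13, 5, 11, 5)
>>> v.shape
(19, 5, 11)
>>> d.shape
(19, 19)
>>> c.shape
(19, 5)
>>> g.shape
(11,)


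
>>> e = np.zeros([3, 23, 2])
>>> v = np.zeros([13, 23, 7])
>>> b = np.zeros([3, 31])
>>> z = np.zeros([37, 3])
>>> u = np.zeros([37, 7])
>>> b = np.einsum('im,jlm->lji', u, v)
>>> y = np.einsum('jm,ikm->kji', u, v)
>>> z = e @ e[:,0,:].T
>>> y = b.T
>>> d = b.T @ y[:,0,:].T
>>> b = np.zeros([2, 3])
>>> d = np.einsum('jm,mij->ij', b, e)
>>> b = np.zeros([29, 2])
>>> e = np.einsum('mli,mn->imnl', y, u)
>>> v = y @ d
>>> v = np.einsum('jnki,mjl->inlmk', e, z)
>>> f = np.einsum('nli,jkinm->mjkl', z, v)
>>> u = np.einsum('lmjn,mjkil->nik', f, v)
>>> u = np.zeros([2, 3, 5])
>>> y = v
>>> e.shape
(23, 37, 7, 13)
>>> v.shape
(13, 37, 3, 3, 7)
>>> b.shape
(29, 2)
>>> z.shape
(3, 23, 3)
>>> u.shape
(2, 3, 5)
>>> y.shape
(13, 37, 3, 3, 7)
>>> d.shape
(23, 2)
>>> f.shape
(7, 13, 37, 23)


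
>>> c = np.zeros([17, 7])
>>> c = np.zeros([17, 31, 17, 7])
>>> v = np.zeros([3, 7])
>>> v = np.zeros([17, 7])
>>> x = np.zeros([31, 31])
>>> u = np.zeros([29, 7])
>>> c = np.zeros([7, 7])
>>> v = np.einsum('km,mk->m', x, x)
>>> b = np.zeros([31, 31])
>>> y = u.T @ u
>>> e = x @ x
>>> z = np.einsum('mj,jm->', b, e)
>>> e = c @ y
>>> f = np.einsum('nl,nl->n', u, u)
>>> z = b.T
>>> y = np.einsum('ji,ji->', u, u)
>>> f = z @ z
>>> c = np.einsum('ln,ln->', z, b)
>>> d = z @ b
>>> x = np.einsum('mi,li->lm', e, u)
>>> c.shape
()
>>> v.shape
(31,)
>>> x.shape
(29, 7)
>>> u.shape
(29, 7)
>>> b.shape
(31, 31)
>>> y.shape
()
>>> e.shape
(7, 7)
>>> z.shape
(31, 31)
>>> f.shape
(31, 31)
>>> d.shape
(31, 31)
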